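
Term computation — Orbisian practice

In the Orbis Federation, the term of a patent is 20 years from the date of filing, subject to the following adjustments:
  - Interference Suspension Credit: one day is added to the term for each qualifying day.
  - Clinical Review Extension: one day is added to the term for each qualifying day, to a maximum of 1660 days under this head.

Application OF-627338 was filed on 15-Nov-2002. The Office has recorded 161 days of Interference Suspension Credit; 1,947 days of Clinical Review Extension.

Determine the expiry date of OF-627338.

2027-11-10

Base term: filing date + 20 years → 15 November 2022.
Interference Suspension Credit: +161 days → 25 April 2023.
Clinical Review Extension: 1947 days claimed exceeds the 1660-day cap, so +1660 days → 10 November 2027.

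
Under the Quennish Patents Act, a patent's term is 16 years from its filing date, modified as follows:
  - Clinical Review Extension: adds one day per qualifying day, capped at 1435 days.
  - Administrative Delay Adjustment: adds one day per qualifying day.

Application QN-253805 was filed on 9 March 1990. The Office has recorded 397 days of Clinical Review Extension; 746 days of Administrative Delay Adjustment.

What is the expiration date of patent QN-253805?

2009-04-25

Base term: filing date + 16 years → 9 March 2006.
Clinical Review Extension: 397 days (within the 1435-day cap) → +397 days → 10 April 2007.
Administrative Delay Adjustment: +746 days → 25 April 2009.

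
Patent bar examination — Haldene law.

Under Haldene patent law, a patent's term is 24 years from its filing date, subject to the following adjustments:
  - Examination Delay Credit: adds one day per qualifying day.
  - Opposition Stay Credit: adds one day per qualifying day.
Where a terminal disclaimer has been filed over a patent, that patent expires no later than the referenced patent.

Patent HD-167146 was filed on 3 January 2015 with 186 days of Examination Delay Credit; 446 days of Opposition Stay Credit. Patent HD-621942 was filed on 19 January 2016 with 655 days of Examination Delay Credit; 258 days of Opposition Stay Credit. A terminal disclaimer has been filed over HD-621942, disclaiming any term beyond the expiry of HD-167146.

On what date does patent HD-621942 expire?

Natural term of HD-621942:
  Base: filing + 24 years → 19 January 2040.
  Examination Delay Credit: +655 days → 4 November 2041.
  Opposition Stay Credit: +258 days → 20 July 2042.
Expiry of referenced patent HD-167146:
  Base: filing + 24 years → 3 January 2039.
  Examination Delay Credit: +186 days → 8 July 2039.
  Opposition Stay Credit: +446 days → 26 September 2040.
Terminal disclaimer: HD-621942 expires on the earlier of 20 July 2042 and 26 September 2040.

2040-09-26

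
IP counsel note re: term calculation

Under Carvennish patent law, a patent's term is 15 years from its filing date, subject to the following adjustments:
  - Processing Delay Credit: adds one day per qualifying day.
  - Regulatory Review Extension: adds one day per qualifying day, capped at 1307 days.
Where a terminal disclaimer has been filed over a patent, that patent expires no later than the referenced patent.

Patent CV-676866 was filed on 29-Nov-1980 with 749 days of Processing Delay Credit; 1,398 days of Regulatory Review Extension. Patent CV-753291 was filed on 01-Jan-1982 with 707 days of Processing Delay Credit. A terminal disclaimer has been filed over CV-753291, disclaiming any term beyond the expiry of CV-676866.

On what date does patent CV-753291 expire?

December 9, 1998

Natural term of CV-753291:
  Base: filing + 15 years → 1 January 1997.
  Processing Delay Credit: +707 days → 9 December 1998.
Expiry of referenced patent CV-676866:
  Base: filing + 15 years → 29 November 1995.
  Processing Delay Credit: +749 days → 17 December 1997.
  Regulatory Review Extension: 1398 days claimed exceeds the 1307-day cap, so +1307 days → 16 July 2001.
Terminal disclaimer: CV-753291 expires on the earlier of 9 December 1998 and 16 July 2001.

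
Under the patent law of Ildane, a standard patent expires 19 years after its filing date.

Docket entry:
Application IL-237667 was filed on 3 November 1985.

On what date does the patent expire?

2004-11-03

Filing date + 19 years → 3 November 2004.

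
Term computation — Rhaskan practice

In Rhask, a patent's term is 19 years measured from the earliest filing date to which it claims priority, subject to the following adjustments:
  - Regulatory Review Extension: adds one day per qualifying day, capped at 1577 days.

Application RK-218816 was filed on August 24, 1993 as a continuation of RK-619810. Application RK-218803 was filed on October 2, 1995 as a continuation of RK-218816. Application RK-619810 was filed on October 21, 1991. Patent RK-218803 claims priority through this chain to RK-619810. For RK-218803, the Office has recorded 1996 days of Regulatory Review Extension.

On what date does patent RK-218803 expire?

Earliest priority filing: 21 October 1991.
Base term: 21 October 1991 + 19 years → 21 October 2010.
Regulatory Review Extension: 1996 days claimed exceeds the 1577-day cap, so +1577 days → 14 February 2015.

2015-02-14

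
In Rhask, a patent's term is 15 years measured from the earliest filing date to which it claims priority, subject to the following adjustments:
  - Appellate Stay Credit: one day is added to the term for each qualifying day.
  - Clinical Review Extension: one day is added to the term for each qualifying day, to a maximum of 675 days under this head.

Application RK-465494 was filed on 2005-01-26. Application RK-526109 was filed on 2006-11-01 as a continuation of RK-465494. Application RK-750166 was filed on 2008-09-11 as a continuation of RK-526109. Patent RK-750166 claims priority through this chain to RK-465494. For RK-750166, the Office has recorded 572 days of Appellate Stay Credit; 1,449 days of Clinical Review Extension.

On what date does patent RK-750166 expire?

Earliest priority filing: 26 January 2005.
Base term: 26 January 2005 + 15 years → 26 January 2020.
Appellate Stay Credit: +572 days → 20 August 2021.
Clinical Review Extension: 1449 days claimed exceeds the 675-day cap, so +675 days → 26 June 2023.

2023-06-26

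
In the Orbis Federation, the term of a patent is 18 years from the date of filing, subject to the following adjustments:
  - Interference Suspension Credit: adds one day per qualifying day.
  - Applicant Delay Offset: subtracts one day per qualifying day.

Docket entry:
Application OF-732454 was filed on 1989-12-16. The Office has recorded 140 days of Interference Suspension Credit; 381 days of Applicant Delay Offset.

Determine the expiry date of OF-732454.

Base term: filing date + 18 years → 16 December 2007.
Interference Suspension Credit: +140 days → 4 May 2008.
Applicant Delay Offset: −381 days → 19 April 2007.

2007-04-19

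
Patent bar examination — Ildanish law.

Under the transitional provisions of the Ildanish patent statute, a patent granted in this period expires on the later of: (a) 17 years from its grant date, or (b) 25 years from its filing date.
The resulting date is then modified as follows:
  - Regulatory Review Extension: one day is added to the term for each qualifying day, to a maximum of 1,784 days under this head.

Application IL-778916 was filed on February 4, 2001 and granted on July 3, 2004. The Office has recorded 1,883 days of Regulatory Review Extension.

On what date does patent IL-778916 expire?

2030-12-24

(a) grant + 17 years → 3 July 2021.
(b) filing + 25 years → 4 February 2026.
Later of the two: 4 February 2026.
Regulatory Review Extension: 1883 days claimed exceeds the 1784-day cap, so +1784 days → 24 December 2030.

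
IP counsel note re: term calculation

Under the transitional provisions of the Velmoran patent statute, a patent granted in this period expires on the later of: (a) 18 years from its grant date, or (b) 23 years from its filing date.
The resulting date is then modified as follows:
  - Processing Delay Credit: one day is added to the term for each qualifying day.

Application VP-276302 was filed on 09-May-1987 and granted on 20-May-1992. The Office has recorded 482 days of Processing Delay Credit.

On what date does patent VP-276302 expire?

2011-09-14

(a) grant + 18 years → 20 May 2010.
(b) filing + 23 years → 9 May 2010.
Later of the two: 20 May 2010.
Processing Delay Credit: +482 days → 14 September 2011.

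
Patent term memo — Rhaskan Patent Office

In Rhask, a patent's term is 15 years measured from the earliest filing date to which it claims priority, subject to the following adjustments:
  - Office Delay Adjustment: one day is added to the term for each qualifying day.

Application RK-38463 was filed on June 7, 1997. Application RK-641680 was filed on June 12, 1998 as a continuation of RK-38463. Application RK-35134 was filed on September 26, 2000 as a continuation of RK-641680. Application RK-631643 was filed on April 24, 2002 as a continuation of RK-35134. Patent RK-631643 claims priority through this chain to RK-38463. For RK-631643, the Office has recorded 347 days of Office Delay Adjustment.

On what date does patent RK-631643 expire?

Earliest priority filing: 7 June 1997.
Base term: 7 June 1997 + 15 years → 7 June 2012.
Office Delay Adjustment: +347 days → 20 May 2013.

May 20, 2013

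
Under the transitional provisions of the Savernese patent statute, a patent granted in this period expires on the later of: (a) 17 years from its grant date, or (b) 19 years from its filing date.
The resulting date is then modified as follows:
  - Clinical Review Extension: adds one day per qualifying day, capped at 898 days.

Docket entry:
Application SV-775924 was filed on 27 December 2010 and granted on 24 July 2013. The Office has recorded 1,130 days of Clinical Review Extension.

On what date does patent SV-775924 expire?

(a) grant + 17 years → 24 July 2030.
(b) filing + 19 years → 27 December 2029.
Later of the two: 24 July 2030.
Clinical Review Extension: 1130 days claimed exceeds the 898-day cap, so +898 days → 7 January 2033.

2033-01-07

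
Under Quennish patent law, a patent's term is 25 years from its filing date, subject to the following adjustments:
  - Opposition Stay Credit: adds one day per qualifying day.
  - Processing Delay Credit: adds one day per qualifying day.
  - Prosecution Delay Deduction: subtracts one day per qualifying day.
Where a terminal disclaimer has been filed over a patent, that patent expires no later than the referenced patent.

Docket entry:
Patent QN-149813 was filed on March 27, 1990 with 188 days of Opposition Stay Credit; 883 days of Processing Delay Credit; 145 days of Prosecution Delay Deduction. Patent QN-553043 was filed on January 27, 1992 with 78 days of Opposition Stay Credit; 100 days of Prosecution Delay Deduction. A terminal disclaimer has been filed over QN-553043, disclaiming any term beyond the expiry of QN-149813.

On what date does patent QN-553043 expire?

Natural term of QN-553043:
  Base: filing + 25 years → 27 January 2017.
  Opposition Stay Credit: +78 days → 15 April 2017.
  Prosecution Delay Deduction: −100 days → 5 January 2017.
Expiry of referenced patent QN-149813:
  Base: filing + 25 years → 27 March 2015.
  Opposition Stay Credit: +188 days → 1 October 2015.
  Processing Delay Credit: +883 days → 2 March 2018.
  Prosecution Delay Deduction: −145 days → 8 October 2017.
Terminal disclaimer: QN-553043 expires on the earlier of 5 January 2017 and 8 October 2017.

2017-01-05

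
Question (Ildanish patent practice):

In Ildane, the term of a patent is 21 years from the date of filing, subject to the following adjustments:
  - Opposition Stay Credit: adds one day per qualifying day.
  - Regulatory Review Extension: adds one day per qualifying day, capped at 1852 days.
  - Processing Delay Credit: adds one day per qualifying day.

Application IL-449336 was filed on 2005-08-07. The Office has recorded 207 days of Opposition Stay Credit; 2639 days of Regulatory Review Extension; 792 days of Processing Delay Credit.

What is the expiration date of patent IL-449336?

Base term: filing date + 21 years → 7 August 2026.
Opposition Stay Credit: +207 days → 2 March 2027.
Regulatory Review Extension: 2639 days claimed exceeds the 1852-day cap, so +1852 days → 27 March 2032.
Processing Delay Credit: +792 days → 28 May 2034.

May 28, 2034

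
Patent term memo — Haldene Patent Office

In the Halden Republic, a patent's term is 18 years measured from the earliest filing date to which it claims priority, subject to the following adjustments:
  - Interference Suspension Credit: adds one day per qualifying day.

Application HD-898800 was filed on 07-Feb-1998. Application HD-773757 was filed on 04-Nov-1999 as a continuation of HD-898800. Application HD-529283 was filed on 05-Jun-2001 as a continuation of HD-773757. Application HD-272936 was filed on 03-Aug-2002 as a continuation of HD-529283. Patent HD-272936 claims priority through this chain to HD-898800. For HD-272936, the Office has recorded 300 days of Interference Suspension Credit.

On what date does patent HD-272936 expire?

Earliest priority filing: 7 February 1998.
Base term: 7 February 1998 + 18 years → 7 February 2016.
Interference Suspension Credit: +300 days → 3 December 2016.

2016-12-03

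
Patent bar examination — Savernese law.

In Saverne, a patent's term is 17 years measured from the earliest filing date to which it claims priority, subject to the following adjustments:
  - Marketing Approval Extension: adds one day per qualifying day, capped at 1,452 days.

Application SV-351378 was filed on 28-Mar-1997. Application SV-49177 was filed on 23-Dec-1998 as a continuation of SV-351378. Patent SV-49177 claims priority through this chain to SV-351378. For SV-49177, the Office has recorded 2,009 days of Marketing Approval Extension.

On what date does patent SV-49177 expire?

March 19, 2018

Earliest priority filing: 28 March 1997.
Base term: 28 March 1997 + 17 years → 28 March 2014.
Marketing Approval Extension: 2009 days claimed exceeds the 1452-day cap, so +1452 days → 19 March 2018.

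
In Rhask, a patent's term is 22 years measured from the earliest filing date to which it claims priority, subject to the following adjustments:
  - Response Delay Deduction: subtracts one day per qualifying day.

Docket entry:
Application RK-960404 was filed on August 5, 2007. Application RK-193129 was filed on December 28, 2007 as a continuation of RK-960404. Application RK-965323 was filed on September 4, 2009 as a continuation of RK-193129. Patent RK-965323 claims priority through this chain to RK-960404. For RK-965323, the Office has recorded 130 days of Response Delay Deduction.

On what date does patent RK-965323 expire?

Earliest priority filing: 5 August 2007.
Base term: 5 August 2007 + 22 years → 5 August 2029.
Response Delay Deduction: −130 days → 28 March 2029.

March 28, 2029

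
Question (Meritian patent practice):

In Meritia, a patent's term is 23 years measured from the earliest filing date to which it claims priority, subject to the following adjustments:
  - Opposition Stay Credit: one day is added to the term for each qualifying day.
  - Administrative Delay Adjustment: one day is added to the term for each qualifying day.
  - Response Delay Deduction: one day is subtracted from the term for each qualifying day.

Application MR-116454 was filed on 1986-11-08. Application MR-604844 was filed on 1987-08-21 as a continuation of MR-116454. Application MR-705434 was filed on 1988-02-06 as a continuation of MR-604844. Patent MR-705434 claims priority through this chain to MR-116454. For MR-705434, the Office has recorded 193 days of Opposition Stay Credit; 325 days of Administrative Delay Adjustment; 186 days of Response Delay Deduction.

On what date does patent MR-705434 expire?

2010-10-06

Earliest priority filing: 8 November 1986.
Base term: 8 November 1986 + 23 years → 8 November 2009.
Opposition Stay Credit: +193 days → 20 May 2010.
Administrative Delay Adjustment: +325 days → 10 April 2011.
Response Delay Deduction: −186 days → 6 October 2010.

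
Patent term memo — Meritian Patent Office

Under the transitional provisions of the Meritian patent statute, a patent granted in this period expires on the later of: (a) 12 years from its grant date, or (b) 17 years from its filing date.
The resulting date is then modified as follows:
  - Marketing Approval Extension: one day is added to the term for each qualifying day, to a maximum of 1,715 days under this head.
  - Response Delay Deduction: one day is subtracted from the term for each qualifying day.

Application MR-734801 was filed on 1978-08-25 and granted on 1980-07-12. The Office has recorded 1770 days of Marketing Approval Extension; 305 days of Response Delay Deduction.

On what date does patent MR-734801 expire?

(a) grant + 12 years → 12 July 1992.
(b) filing + 17 years → 25 August 1995.
Later of the two: 25 August 1995.
Marketing Approval Extension: 1770 days claimed exceeds the 1715-day cap, so +1715 days → 5 May 2000.
Response Delay Deduction: −305 days → 5 July 1999.

July 5, 1999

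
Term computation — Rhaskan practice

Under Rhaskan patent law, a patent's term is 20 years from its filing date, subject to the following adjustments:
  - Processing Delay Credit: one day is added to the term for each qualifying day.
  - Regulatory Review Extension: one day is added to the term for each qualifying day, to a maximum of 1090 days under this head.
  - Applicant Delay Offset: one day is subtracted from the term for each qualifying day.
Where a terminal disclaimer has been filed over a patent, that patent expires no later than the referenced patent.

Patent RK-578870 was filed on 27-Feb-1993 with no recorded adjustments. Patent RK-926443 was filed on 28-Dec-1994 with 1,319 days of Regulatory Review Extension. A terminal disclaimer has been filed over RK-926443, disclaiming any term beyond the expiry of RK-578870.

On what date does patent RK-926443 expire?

2013-02-27

Natural term of RK-926443:
  Base: filing + 20 years → 28 December 2014.
  Regulatory Review Extension: 1319 days claimed exceeds the 1090-day cap, so +1090 days → 22 December 2017.
Expiry of referenced patent RK-578870:
  Base: filing + 20 years → 27 February 2013.
Terminal disclaimer: RK-926443 expires on the earlier of 22 December 2017 and 27 February 2013.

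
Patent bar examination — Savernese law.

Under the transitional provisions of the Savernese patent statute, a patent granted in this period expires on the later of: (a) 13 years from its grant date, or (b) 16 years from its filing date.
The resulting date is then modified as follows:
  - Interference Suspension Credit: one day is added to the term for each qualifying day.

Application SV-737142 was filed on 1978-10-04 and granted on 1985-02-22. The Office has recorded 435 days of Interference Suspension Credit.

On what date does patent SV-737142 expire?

(a) grant + 13 years → 22 February 1998.
(b) filing + 16 years → 4 October 1994.
Later of the two: 22 February 1998.
Interference Suspension Credit: +435 days → 3 May 1999.

1999-05-03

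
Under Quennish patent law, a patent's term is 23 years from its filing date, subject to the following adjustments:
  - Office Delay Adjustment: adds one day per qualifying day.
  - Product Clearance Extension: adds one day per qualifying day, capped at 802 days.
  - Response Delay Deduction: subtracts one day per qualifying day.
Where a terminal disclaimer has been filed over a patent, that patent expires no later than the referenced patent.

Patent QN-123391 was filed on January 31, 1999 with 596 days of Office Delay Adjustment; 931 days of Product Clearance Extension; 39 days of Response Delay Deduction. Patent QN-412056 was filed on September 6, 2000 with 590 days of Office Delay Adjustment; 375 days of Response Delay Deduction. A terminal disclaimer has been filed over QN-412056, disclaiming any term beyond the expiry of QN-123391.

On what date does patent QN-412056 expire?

2024-04-08

Natural term of QN-412056:
  Base: filing + 23 years → 6 September 2023.
  Office Delay Adjustment: +590 days → 18 April 2025.
  Response Delay Deduction: −375 days → 8 April 2024.
Expiry of referenced patent QN-123391:
  Base: filing + 23 years → 31 January 2022.
  Office Delay Adjustment: +596 days → 19 September 2023.
  Product Clearance Extension: 931 days claimed exceeds the 802-day cap, so +802 days → 29 November 2025.
  Response Delay Deduction: −39 days → 21 October 2025.
Terminal disclaimer: QN-412056 expires on the earlier of 8 April 2024 and 21 October 2025.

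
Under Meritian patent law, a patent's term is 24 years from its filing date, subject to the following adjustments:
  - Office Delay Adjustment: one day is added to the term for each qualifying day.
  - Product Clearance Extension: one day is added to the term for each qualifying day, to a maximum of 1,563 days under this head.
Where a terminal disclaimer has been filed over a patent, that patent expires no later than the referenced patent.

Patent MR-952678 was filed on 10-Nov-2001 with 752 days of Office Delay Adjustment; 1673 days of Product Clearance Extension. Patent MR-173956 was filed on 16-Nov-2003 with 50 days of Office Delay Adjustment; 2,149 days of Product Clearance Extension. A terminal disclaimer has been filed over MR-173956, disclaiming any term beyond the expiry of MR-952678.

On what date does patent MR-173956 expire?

Natural term of MR-173956:
  Base: filing + 24 years → 16 November 2027.
  Office Delay Adjustment: +50 days → 5 January 2028.
  Product Clearance Extension: 2149 days claimed exceeds the 1563-day cap, so +1563 days → 16 April 2032.
Expiry of referenced patent MR-952678:
  Base: filing + 24 years → 10 November 2025.
  Office Delay Adjustment: +752 days → 2 December 2027.
  Product Clearance Extension: 1673 days claimed exceeds the 1563-day cap, so +1563 days → 13 March 2032.
Terminal disclaimer: MR-173956 expires on the earlier of 16 April 2032 and 13 March 2032.

2032-03-13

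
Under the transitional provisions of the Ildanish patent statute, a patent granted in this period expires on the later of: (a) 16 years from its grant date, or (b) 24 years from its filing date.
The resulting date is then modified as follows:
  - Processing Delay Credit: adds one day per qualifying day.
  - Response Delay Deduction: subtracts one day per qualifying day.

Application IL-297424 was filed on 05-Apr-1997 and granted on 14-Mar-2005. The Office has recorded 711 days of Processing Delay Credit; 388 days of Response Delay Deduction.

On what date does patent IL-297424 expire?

2022-02-22

(a) grant + 16 years → 14 March 2021.
(b) filing + 24 years → 5 April 2021.
Later of the two: 5 April 2021.
Processing Delay Credit: +711 days → 17 March 2023.
Response Delay Deduction: −388 days → 22 February 2022.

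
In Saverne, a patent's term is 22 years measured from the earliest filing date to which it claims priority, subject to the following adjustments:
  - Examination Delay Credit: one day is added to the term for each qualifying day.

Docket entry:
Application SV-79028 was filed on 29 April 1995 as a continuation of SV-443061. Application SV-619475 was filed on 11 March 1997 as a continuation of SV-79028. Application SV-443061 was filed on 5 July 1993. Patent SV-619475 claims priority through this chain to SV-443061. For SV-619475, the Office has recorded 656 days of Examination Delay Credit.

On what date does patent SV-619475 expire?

April 21, 2017

Earliest priority filing: 5 July 1993.
Base term: 5 July 1993 + 22 years → 5 July 2015.
Examination Delay Credit: +656 days → 21 April 2017.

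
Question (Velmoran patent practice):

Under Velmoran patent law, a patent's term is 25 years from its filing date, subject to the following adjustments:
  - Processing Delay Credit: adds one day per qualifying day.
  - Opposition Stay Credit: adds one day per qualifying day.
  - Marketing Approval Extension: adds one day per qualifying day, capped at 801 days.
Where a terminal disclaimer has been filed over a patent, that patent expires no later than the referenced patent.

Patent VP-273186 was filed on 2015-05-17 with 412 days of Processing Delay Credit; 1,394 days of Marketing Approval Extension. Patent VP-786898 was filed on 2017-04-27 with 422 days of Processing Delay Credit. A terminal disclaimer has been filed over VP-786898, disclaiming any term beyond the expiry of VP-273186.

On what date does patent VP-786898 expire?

June 23, 2043

Natural term of VP-786898:
  Base: filing + 25 years → 27 April 2042.
  Processing Delay Credit: +422 days → 23 June 2043.
Expiry of referenced patent VP-273186:
  Base: filing + 25 years → 17 May 2040.
  Processing Delay Credit: +412 days → 3 July 2041.
  Marketing Approval Extension: 1394 days claimed exceeds the 801-day cap, so +801 days → 12 September 2043.
Terminal disclaimer: VP-786898 expires on the earlier of 23 June 2043 and 12 September 2043.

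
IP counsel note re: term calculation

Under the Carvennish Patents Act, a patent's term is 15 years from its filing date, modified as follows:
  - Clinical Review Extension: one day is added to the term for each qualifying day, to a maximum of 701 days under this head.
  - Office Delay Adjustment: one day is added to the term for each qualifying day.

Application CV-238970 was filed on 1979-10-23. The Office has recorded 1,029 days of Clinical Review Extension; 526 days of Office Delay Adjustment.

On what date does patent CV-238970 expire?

Base term: filing date + 15 years → 23 October 1994.
Clinical Review Extension: 1029 days claimed exceeds the 701-day cap, so +701 days → 23 September 1996.
Office Delay Adjustment: +526 days → 3 March 1998.

March 3, 1998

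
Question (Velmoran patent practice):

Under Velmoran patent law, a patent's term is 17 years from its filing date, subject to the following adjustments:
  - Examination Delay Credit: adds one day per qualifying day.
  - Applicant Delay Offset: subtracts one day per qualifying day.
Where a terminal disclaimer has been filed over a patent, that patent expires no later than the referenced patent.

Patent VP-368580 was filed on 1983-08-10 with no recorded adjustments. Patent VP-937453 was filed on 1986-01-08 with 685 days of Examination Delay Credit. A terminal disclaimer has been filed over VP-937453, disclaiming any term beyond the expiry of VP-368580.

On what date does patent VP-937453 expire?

August 10, 2000

Natural term of VP-937453:
  Base: filing + 17 years → 8 January 2003.
  Examination Delay Credit: +685 days → 23 November 2004.
Expiry of referenced patent VP-368580:
  Base: filing + 17 years → 10 August 2000.
Terminal disclaimer: VP-937453 expires on the earlier of 23 November 2004 and 10 August 2000.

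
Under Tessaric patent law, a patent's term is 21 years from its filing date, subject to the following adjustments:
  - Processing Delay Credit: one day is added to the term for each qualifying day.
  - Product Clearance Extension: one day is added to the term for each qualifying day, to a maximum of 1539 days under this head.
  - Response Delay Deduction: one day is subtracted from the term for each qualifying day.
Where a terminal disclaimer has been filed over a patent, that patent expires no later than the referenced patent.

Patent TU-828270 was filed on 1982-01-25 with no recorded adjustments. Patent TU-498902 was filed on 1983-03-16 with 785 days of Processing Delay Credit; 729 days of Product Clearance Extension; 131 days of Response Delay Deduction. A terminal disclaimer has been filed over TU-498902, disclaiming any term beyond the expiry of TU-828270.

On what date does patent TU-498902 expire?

Natural term of TU-498902:
  Base: filing + 21 years → 16 March 2004.
  Processing Delay Credit: +785 days → 10 May 2006.
  Product Clearance Extension: 729 days (within the 1539-day cap) → +729 days → 8 May 2008.
  Response Delay Deduction: −131 days → 29 December 2007.
Expiry of referenced patent TU-828270:
  Base: filing + 21 years → 25 January 2003.
Terminal disclaimer: TU-498902 expires on the earlier of 29 December 2007 and 25 January 2003.

2003-01-25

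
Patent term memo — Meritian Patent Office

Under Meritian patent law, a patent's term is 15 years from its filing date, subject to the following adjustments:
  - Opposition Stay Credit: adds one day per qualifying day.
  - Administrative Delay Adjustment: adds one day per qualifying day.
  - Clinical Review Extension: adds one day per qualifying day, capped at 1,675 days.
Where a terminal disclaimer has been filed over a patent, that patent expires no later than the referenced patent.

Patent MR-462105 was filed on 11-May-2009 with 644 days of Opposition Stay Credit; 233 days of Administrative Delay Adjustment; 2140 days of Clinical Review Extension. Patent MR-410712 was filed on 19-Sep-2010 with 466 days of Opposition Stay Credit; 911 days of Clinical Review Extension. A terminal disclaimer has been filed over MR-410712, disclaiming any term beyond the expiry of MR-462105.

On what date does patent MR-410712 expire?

Natural term of MR-410712:
  Base: filing + 15 years → 19 September 2025.
  Opposition Stay Credit: +466 days → 29 December 2026.
  Clinical Review Extension: 911 days (within the 1675-day cap) → +911 days → 27 June 2029.
Expiry of referenced patent MR-462105:
  Base: filing + 15 years → 11 May 2024.
  Opposition Stay Credit: +644 days → 14 February 2026.
  Administrative Delay Adjustment: +233 days → 5 October 2026.
  Clinical Review Extension: 2140 days claimed exceeds the 1675-day cap, so +1675 days → 7 May 2031.
Terminal disclaimer: MR-410712 expires on the earlier of 27 June 2029 and 7 May 2031.

June 27, 2029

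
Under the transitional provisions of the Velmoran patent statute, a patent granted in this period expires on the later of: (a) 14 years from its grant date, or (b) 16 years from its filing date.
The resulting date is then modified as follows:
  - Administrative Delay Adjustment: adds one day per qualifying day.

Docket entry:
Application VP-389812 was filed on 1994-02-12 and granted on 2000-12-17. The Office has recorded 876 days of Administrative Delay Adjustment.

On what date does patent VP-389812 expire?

(a) grant + 14 years → 17 December 2014.
(b) filing + 16 years → 12 February 2010.
Later of the two: 17 December 2014.
Administrative Delay Adjustment: +876 days → 11 May 2017.

May 11, 2017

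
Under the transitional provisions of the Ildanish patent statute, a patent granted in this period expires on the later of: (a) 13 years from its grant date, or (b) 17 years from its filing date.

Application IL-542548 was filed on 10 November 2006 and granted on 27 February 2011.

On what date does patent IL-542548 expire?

(a) grant + 13 years → 27 February 2024.
(b) filing + 17 years → 10 November 2023.
Later of the two: 27 February 2024.

2024-02-27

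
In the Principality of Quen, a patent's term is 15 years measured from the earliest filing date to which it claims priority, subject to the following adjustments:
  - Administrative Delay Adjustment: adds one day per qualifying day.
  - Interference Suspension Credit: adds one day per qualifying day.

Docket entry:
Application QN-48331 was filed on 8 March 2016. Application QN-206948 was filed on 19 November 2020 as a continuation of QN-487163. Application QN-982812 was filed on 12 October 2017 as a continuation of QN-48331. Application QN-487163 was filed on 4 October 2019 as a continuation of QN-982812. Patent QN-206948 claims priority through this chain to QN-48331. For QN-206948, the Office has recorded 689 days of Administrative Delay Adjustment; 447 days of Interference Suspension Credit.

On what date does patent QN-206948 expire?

Earliest priority filing: 8 March 2016.
Base term: 8 March 2016 + 15 years → 8 March 2031.
Administrative Delay Adjustment: +689 days → 25 January 2033.
Interference Suspension Credit: +447 days → 17 April 2034.

April 17, 2034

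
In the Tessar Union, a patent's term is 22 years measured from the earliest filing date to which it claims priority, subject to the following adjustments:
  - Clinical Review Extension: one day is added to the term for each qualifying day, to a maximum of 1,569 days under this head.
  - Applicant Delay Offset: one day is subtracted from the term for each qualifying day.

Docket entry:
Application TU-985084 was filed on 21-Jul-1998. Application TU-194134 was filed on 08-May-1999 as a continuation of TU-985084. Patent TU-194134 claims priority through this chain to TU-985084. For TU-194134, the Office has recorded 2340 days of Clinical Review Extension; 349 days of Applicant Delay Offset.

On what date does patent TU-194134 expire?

2023-11-23

Earliest priority filing: 21 July 1998.
Base term: 21 July 1998 + 22 years → 21 July 2020.
Clinical Review Extension: 2340 days claimed exceeds the 1569-day cap, so +1569 days → 6 November 2024.
Applicant Delay Offset: −349 days → 23 November 2023.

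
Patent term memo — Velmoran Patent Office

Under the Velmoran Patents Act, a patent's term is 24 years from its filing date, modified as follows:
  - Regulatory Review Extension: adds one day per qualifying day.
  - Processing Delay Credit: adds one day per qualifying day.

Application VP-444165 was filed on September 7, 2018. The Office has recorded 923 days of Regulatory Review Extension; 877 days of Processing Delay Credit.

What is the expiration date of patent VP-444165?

2047-08-12

Base term: filing date + 24 years → 7 September 2042.
Regulatory Review Extension: +923 days → 18 March 2045.
Processing Delay Credit: +877 days → 12 August 2047.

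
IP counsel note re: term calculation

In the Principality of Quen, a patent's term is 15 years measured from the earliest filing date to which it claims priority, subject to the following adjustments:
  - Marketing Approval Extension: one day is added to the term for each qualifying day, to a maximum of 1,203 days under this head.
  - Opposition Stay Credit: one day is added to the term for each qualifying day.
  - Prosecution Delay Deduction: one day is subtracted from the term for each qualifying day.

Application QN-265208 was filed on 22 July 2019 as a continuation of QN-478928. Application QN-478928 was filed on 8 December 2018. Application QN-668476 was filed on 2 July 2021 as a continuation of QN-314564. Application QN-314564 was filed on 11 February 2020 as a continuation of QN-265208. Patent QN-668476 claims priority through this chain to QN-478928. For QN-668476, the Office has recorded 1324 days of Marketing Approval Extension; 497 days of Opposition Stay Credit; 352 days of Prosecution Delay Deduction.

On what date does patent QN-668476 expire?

Earliest priority filing: 8 December 2018.
Base term: 8 December 2018 + 15 years → 8 December 2033.
Marketing Approval Extension: 1324 days claimed exceeds the 1203-day cap, so +1203 days → 25 March 2037.
Opposition Stay Credit: +497 days → 4 August 2038.
Prosecution Delay Deduction: −352 days → 17 August 2037.

August 17, 2037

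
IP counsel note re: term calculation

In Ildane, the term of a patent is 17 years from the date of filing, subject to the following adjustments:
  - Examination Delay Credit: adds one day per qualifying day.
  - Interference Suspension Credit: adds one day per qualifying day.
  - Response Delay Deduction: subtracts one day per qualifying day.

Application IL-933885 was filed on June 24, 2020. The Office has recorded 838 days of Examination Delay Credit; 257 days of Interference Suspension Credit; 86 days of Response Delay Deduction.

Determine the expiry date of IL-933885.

2040-03-29

Base term: filing date + 17 years → 24 June 2037.
Examination Delay Credit: +838 days → 10 October 2039.
Interference Suspension Credit: +257 days → 23 June 2040.
Response Delay Deduction: −86 days → 29 March 2040.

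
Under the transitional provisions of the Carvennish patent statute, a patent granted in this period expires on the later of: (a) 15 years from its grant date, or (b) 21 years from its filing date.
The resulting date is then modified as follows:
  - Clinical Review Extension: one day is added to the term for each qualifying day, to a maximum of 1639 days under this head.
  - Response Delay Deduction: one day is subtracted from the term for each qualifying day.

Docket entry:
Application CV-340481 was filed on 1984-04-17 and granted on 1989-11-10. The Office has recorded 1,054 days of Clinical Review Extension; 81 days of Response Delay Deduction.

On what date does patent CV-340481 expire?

2007-12-16

(a) grant + 15 years → 10 November 2004.
(b) filing + 21 years → 17 April 2005.
Later of the two: 17 April 2005.
Clinical Review Extension: 1054 days (within the 1639-day cap) → +1054 days → 6 March 2008.
Response Delay Deduction: −81 days → 16 December 2007.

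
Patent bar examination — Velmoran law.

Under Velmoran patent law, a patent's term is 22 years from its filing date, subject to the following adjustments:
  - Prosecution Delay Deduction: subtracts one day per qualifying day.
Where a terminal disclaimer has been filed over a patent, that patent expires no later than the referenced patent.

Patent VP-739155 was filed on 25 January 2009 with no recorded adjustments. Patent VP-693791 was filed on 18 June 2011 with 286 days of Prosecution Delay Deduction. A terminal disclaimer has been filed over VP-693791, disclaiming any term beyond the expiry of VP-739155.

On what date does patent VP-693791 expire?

Natural term of VP-693791:
  Base: filing + 22 years → 18 June 2033.
  Prosecution Delay Deduction: −286 days → 5 September 2032.
Expiry of referenced patent VP-739155:
  Base: filing + 22 years → 25 January 2031.
Terminal disclaimer: VP-693791 expires on the earlier of 5 September 2032 and 25 January 2031.

2031-01-25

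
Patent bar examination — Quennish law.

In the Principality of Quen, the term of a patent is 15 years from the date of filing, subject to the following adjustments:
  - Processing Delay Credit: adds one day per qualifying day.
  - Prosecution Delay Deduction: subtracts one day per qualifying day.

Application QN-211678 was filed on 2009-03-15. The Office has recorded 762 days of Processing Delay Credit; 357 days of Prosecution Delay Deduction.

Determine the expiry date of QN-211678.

Base term: filing date + 15 years → 15 March 2024.
Processing Delay Credit: +762 days → 16 April 2026.
Prosecution Delay Deduction: −357 days → 24 April 2025.

April 24, 2025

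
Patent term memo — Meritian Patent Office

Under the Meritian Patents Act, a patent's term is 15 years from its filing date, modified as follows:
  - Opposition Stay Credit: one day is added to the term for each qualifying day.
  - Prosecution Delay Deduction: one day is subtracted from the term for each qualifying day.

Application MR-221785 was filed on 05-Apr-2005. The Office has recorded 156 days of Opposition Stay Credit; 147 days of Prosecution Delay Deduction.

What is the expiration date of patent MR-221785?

April 14, 2020

Base term: filing date + 15 years → 5 April 2020.
Opposition Stay Credit: +156 days → 8 September 2020.
Prosecution Delay Deduction: −147 days → 14 April 2020.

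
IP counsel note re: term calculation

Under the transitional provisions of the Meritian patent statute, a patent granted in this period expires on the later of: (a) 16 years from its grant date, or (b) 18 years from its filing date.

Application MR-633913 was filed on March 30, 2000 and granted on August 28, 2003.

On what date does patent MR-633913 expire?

2019-08-28

(a) grant + 16 years → 28 August 2019.
(b) filing + 18 years → 30 March 2018.
Later of the two: 28 August 2019.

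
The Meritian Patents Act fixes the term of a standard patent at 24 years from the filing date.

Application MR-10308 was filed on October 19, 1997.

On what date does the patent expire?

Filing date + 24 years → 19 October 2021.

October 19, 2021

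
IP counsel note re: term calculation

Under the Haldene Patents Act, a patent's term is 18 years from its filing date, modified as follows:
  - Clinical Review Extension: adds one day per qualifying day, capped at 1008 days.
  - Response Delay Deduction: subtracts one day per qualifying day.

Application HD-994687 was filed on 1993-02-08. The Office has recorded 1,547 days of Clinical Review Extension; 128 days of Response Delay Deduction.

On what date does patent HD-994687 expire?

2013-07-07

Base term: filing date + 18 years → 8 February 2011.
Clinical Review Extension: 1547 days claimed exceeds the 1008-day cap, so +1008 days → 12 November 2013.
Response Delay Deduction: −128 days → 7 July 2013.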